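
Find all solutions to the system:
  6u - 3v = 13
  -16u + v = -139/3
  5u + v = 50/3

u = 3, v = 5/3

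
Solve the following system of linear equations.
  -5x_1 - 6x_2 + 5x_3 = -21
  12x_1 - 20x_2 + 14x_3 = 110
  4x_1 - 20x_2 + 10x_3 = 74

Row-reduce the augmented matrix:
R1 ← R1 / (-5).
R2 ← R2 − 12·R1.
R3 ← R3 − 4·R1.
R2 ← R2 / (-172/5).
R1 ← R1 − 6/5·R2.
R3 ← R3 + 124/5·R2.
R3 ← R3 / (-204/43).
R1 ← R1 + 4/43·R3.
R2 ← R2 + 65/86·R3.
Reading off the reduced rows gives x_1 = 6, x_2 = -4, x_3 = -3.

x_1 = 6, x_2 = -4, x_3 = -3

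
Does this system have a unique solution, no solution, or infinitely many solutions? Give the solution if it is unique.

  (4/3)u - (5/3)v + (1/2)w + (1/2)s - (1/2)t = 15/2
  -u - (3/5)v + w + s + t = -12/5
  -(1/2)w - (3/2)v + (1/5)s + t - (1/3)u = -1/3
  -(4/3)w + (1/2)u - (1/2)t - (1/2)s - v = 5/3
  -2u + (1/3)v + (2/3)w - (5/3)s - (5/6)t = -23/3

Row-reduce the augmented matrix:
R1 ← R1 / (4/3).
R2 ← R2 + 1·R1.
R3 ← R3 + 1/3·R1.
R4 ← R4 − 1/2·R1.
R5 ← R5 + 2·R1.
R2 ← R2 / (-37/20).
R1 ← R1 + 5/4·R2.
R3 ← R3 + 23/12·R2.
R4 ← R4 + 3/8·R2.
R5 ← R5 + 13/6·R2.
R3 ← R3 / (-799/444).
R1 ← R1 + 41/74·R3.
R2 ← R2 + 55/74·R3.
R4 ← R4 + 799/444·R3.
R5 ← R5 + 43/222·R3.
R4 ← R4 / (2/15).
R1 ← R1 + 861/3995·R4.
R2 ← R2 + 231/799·R4.
R3 ← R3 − 2441/3995·R4.
R5 ← R5 + 28868/11985·R4.
R5 ← R5 / (-68953/4794).
R1 ← R1 + 1554/799·R5.
R2 ← R2 + 1500/799·R5.
R3 ← R3 − 2340/799·R5.
R4 ← R4 + 5·R5.
Reading off the reduced rows gives u = 4, v = -1, w = 1, s = 0, t = 0.

u = 4, v = -1, w = 1, s = 0, t = 0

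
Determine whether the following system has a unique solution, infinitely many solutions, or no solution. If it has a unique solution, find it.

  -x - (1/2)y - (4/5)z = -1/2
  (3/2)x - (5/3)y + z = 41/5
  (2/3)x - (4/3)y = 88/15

Row-reduce the augmented matrix:
R1 ← R1 / (-1).
R2 ← R2 − 3/2·R1.
R3 ← R3 − 2/3·R1.
R2 ← R2 / (-29/12).
R1 ← R1 − 1/2·R2.
R3 ← R3 + 5/3·R2.
R3 ← R3 / (-172/435).
R1 ← R1 − 22/29·R3.
R2 ← R2 − 12/145·R3.
Reading off the reduced rows gives x = 14/5, y = -3, z = -1.

x = 14/5, y = -3, z = -1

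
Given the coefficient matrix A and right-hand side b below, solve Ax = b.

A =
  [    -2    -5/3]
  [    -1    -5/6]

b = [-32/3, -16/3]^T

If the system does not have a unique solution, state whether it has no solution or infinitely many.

Row-reduce:
R1 ← R1 / (-2).
R2 ← R2 + 1·R1.
Rank is 1 with 2 unknowns, leaving x_2 free.

infinitely many solutions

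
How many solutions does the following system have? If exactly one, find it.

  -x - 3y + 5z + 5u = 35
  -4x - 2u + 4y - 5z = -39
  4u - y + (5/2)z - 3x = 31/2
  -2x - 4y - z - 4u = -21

infinitely many solutions

Row-reduce:
R1 ← R1 / (-1).
R2 ← R2 + 4·R1.
R3 ← R3 + 3·R1.
R4 ← R4 + 2·R1.
R2 ← R2 / (16).
R1 ← R1 − 3·R2.
R3 ← R3 − 8·R2.
R4 ← R4 − 2·R2.
Swap R3 and R4.
R3 ← R3 / (-63/8).
R1 ← R1 + 5/16·R3.
R2 ← R2 + 25/16·R3.
Rank is 3 with 4 unknowns, leaving u free.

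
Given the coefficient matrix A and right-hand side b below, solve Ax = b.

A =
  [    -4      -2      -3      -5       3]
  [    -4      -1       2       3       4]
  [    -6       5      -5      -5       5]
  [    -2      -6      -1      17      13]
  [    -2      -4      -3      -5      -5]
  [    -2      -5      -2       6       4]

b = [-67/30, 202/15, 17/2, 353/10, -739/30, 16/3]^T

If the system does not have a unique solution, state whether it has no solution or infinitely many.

x_1 = 0, x_2 = 6/5, x_3 = 4/3, x_4 = 2/3, x_5 = 5/2

Row-reduce the augmented matrix:
R1 ← R1 / (-4).
R2 ← R2 + 4·R1.
R3 ← R3 + 6·R1.
R4 ← R4 + 2·R1.
R5 ← R5 + 2·R1.
R6 ← R6 + 2·R1.
R1 ← R1 − 1/2·R2.
R3 ← R3 − 8·R2.
R4 ← R4 + 5·R2.
R5 ← R5 + 3·R2.
R6 ← R6 + 4·R2.
R3 ← R3 / (-81/2).
R1 ← R1 + 7/4·R3.
R2 ← R2 − 5·R3.
R4 ← R4 − 51/2·R3.
R5 ← R5 − 27/2·R3.
R6 ← R6 − 39/2·R3.
R4 ← R4 / (187/9).
R1 ← R1 + 5/54·R4.
R2 ← R2 − 11/27·R4.
R3 ← R3 − 41/27·R4.
R5 ← R5 − 1·R4.
R6 ← R6 − 98/9·R4.
R5 ← R5 / (-1228/187).
R1 ← R1 + 490/561·R5.
R2 ← R2 + 8/51·R5.
R3 ← R3 + 379/561·R5.
R4 ← R4 − 106/187·R5.
R6 ← R6 + 614/187·R5.
R6 reduces to 0 = 0, so the extra equation is consistent.
Reading off the reduced rows gives x_1 = 0, x_2 = 6/5, x_3 = 4/3, x_4 = 2/3, x_5 = 5/2.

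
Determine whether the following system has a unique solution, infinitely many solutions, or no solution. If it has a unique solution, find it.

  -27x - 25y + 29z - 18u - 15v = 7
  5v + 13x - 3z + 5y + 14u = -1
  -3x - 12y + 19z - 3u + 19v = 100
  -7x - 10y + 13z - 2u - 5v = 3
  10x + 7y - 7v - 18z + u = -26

infinitely many solutions

Row-reduce:
R1 ← R1 / (-27).
R2 ← R2 − 13·R1.
R3 ← R3 + 3·R1.
R4 ← R4 + 7·R1.
R5 ← R5 − 10·R1.
R2 ← R2 / (-190/27).
R1 ← R1 − 25/27·R2.
R3 ← R3 + 83/9·R2.
R4 ← R4 + 95/27·R2.
R5 ← R5 + 61/27·R2.
R3 ← R3 / (134/95).
R1 ← R1 − 7/19·R3.
R2 ← R2 + 148/95·R3.
R5 ← R5 + 1024/95·R3.
Swap R4 and R5.
R4 ← R4 / (-4585/67).
R1 ← R1 − 463/134·R4.
R2 ← R2 + 642/67·R4.
R3 ← R3 + 759/134·R4.
Rank is 4 with 5 unknowns, leaving v free.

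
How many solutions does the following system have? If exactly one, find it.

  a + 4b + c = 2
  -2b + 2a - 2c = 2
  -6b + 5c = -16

a = 0, b = 1, c = -2

Row-reduce the augmented matrix:
R2 ← R2 − 2·R1.
R2 ← R2 / (-10).
R1 ← R1 − 4·R2.
R3 ← R3 + 6·R2.
R3 ← R3 / (37/5).
R1 ← R1 + 3/5·R3.
R2 ← R2 − 2/5·R3.
Reading off the reduced rows gives a = 0, b = 1, c = -2.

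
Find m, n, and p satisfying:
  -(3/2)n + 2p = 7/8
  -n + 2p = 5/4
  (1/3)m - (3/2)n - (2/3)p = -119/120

Row-reduce the augmented matrix:
Swap R1 and R3.
R1 ← R1 / (1/3).
R2 ← R2 / (-1).
R1 ← R1 + 9/2·R2.
R3 ← R3 + 3/2·R2.
R3 ← R3 / (-1).
R1 ← R1 + 11·R3.
R2 ← R2 + 2·R3.
Reading off the reduced rows gives m = 12/5, n = 3/4, p = 1.

m = 12/5, n = 3/4, p = 1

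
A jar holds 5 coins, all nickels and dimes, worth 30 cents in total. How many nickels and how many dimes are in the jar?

nickels: 4, dimes: 1

Let n = nickels, d = dimes.
  n + d = 5
  5n + 10d = 30
Row-reduce the augmented matrix:
R2 ← R2 − 5·R1.
R2 ← R2 / (5).
R1 ← R1 − 1·R2.
Reading off the reduced rows gives n = 4, d = 1.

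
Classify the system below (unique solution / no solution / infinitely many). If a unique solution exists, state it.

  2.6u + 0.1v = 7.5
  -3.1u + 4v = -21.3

u = 3, v = -3

Row-reduce the augmented matrix:
R1 ← R1 / (13/5).
R2 ← R2 + 31/10·R1.
R2 ← R2 / (1071/260).
R1 ← R1 − 1/26·R2.
Reading off the reduced rows gives u = 3, v = -3.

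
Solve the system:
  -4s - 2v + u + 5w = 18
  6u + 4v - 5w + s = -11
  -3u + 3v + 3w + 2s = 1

Row-reduce:
R2 ← R2 − 6·R1.
R3 ← R3 + 3·R1.
R2 ← R2 / (16).
R1 ← R1 + 2·R2.
R3 ← R3 + 3·R2.
R3 ← R3 / (183/16).
R1 ← R1 − 5/8·R3.
R2 ← R2 + 35/16·R3.
Rank is 3 with 4 unknowns, leaving s free.

infinitely many solutions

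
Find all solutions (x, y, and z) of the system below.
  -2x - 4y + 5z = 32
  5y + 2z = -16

Row-reduce:
R1 ← R1 / (-2).
R2 ← R2 / (5).
R1 ← R1 − 2·R2.
Rank is 2 with 3 unknowns, leaving z free.

infinitely many solutions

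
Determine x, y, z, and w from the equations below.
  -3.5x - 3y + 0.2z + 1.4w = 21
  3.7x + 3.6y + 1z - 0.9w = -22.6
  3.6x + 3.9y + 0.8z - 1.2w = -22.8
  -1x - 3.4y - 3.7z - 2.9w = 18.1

Row-reduce the augmented matrix:
R1 ← R1 / (-7/2).
R2 ← R2 − 37/10·R1.
R3 ← R3 − 18/5·R1.
R4 ← R4 + 1·R1.
R2 ← R2 / (3/7).
R1 ← R1 − 6/7·R2.
R3 ← R3 − 57/70·R2.
R4 ← R4 + 89/35·R2.
R3 ← R3 / (-162/125).
R1 ← R1 + 62/25·R3.
R2 ← R2 − 212/75·R3.
R4 ← R4 − 2573/750·R3.
R4 ← R4 / (-41611/19440).
R1 ← R1 − 29/324·R4.
R2 ← R2 + 128/243·R4.
R3 ← R3 − 431/648·R4.
Reading off the reduced rows gives x = -4, y = -4, z = 3, w = -4.

x = -4, y = -4, z = 3, w = -4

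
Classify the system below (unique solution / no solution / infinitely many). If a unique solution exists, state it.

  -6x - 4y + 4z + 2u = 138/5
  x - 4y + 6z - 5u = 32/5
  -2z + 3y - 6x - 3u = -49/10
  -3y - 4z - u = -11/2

x = -8/5, y = -3/2, z = 2, u = 2

Row-reduce the augmented matrix:
R1 ← R1 / (-6).
R2 ← R2 − 1·R1.
R3 ← R3 + 6·R1.
R2 ← R2 / (-14/3).
R1 ← R1 − 2/3·R2.
R3 ← R3 − 7·R2.
R4 ← R4 + 3·R2.
R3 ← R3 / (4).
R1 ← R1 − 2/7·R3.
R2 ← R2 + 10/7·R3.
R4 ← R4 + 58/7·R3.
R4 ← R4 / (-160/7).
R1 ← R1 + 1/7·R4.
R2 ← R2 + 23/7·R4.
R3 ← R3 + 3·R4.
Reading off the reduced rows gives x = -8/5, y = -3/2, z = 2, u = 2.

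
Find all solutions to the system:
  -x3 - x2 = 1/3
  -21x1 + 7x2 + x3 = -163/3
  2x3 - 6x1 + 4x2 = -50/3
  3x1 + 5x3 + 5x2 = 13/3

x1 = 2, x2 = -2, x3 = 5/3

Row-reduce the augmented matrix:
Swap R1 and R2.
R1 ← R1 / (-21).
R3 ← R3 + 6·R1.
R4 ← R4 − 3·R1.
R2 ← R2 / (-1).
R1 ← R1 + 1/3·R2.
R3 ← R3 − 2·R2.
R4 ← R4 − 6·R2.
R3 ← R3 / (-2/7).
R1 ← R1 − 2/7·R3.
R2 ← R2 − 1·R3.
R4 ← R4 + 6/7·R3.
R4 reduces to 0 = 0, so the extra equation is consistent.
Reading off the reduced rows gives x1 = 2, x2 = -2, x3 = 5/3.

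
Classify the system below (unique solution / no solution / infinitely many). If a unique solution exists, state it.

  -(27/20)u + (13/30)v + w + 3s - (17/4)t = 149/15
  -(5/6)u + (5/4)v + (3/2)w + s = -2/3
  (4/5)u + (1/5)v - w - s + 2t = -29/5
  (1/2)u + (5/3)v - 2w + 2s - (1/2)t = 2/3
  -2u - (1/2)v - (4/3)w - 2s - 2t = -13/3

no solution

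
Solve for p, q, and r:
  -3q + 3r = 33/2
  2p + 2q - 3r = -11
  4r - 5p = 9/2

Row-reduce the augmented matrix:
Swap R1 and R2.
R1 ← R1 / (2).
R3 ← R3 + 5·R1.
R2 ← R2 / (-3).
R1 ← R1 − 1·R2.
R3 ← R3 − 5·R2.
R3 ← R3 / (3/2).
R1 ← R1 + 1/2·R3.
R2 ← R2 + 1·R3.
Reading off the reduced rows gives p = 3/2, q = -5/2, r = 3.

p = 3/2, q = -5/2, r = 3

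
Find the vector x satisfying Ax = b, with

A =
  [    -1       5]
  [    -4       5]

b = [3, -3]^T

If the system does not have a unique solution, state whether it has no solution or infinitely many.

Row-reduce the augmented matrix:
R1 ← R1 / (-1).
R2 ← R2 + 4·R1.
R2 ← R2 / (-15).
R1 ← R1 + 5·R2.
Reading off the reduced rows gives x_1 = 2, x_2 = 1.

x_1 = 2, x_2 = 1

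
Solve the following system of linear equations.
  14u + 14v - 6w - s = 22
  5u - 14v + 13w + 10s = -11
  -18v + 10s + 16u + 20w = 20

infinitely many solutions

Row-reduce:
R1 ← R1 / (14).
R2 ← R2 − 5·R1.
R3 ← R3 − 16·R1.
R2 ← R2 / (-19).
R1 ← R1 − 1·R2.
R3 ← R3 + 34·R2.
R3 ← R3 / (-32/133).
R1 ← R1 − 7/19·R3.
R2 ← R2 + 106/133·R3.
Rank is 3 with 4 unknowns, leaving s free.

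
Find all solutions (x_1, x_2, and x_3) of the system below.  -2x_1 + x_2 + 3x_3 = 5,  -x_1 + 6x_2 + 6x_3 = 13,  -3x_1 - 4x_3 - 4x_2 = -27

Row-reduce the augmented matrix:
R1 ← R1 / (-2).
R2 ← R2 + 1·R1.
R3 ← R3 + 3·R1.
R2 ← R2 / (11/2).
R1 ← R1 + 1/2·R2.
R3 ← R3 + 11/2·R2.
R3 ← R3 / (-4).
R1 ← R1 + 12/11·R3.
R2 ← R2 − 9/11·R3.
Reading off the reduced rows gives x_1 = 5, x_2 = -3, x_3 = 6.

x_1 = 5, x_2 = -3, x_3 = 6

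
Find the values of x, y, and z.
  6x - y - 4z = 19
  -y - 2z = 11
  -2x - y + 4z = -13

Row-reduce the augmented matrix:
R1 ← R1 / (6).
R3 ← R3 + 2·R1.
R2 ← R2 / (-1).
R1 ← R1 + 1/6·R2.
R3 ← R3 + 4/3·R2.
R3 ← R3 / (16/3).
R1 ← R1 + 1/3·R3.
R2 ← R2 − 2·R3.
Reading off the reduced rows gives x = 0, y = -3, z = -4.

x = 0, y = -3, z = -4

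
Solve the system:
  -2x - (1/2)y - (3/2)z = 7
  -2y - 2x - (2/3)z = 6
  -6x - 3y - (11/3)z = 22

Row-reduce:
R1 ← R1 / (-2).
R2 ← R2 + 2·R1.
R3 ← R3 + 6·R1.
R2 ← R2 / (-3/2).
R1 ← R1 − 1/4·R2.
R3 ← R3 + 3/2·R2.
Row 3 reduces to 0 = 2, a contradiction. The system is inconsistent.

no solution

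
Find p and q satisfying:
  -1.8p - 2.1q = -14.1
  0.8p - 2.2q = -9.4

p = 2, q = 5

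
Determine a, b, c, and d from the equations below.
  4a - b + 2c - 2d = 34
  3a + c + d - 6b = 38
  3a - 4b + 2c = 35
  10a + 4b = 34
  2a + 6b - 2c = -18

a = 5, b = -4, c = 2, d = -3

Row-reduce the augmented matrix:
R1 ← R1 / (4).
R2 ← R2 − 3·R1.
R3 ← R3 − 3·R1.
R4 ← R4 − 10·R1.
R5 ← R5 − 2·R1.
R2 ← R2 / (-21/4).
R1 ← R1 + 1/4·R2.
R3 ← R3 + 13/4·R2.
R4 ← R4 − 13/2·R2.
R5 ← R5 − 13/2·R2.
R3 ← R3 / (17/21).
R1 ← R1 − 11/21·R3.
R2 ← R2 − 2/21·R3.
R4 ← R4 + 118/21·R3.
R5 ← R5 + 76/21·R3.
R4 ← R4 / (132/17).
R1 ← R1 + 10/17·R4.
R2 ← R2 + 8/17·R4.
R3 ← R3 + 1/17·R4.
R5 ← R5 − 66/17·R4.
R5 reduces to 0 = 0, so the extra equation is consistent.
Reading off the reduced rows gives a = 5, b = -4, c = 2, d = -3.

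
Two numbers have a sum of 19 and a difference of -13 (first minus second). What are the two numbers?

first number: 3, second number: 16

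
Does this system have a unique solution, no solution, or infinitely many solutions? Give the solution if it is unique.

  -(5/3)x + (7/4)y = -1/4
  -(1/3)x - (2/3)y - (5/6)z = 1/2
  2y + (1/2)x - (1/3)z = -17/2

Row-reduce the augmented matrix:
R1 ← R1 / (-5/3).
R2 ← R2 + 1/3·R1.
R3 ← R3 − 1/2·R1.
R2 ← R2 / (-61/60).
R1 ← R1 + 21/20·R2.
R3 ← R3 − 101/40·R2.
R3 ← R3 / (-1759/732).
R1 ← R1 − 105/122·R3.
R2 ← R2 − 50/61·R3.
Reading off the reduced rows gives x = -3, y = -3, z = 3.

x = -3, y = -3, z = 3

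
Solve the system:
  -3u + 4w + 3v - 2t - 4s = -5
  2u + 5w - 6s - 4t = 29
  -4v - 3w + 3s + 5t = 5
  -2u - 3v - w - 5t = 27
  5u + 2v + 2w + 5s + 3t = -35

u = 1, v = -6, w = -1, s = -4, t = -2

Row-reduce the augmented matrix:
R1 ← R1 / (-3).
R2 ← R2 − 2·R1.
R4 ← R4 + 2·R1.
R5 ← R5 − 5·R1.
R2 ← R2 / (2).
R1 ← R1 + 1·R2.
R3 ← R3 + 4·R2.
R4 ← R4 + 5·R2.
R5 ← R5 − 7·R2.
R3 ← R3 / (37/3).
R1 ← R1 − 5/2·R3.
R2 ← R2 − 23/6·R3.
R4 ← R4 − 31/2·R3.
R5 ← R5 + 109/6·R3.
R4 ← R4 / (-73/74).
R1 ← R1 + 7/74·R4.
R2 ← R2 − 9/74·R4.
R3 ← R3 + 43/37·R4.
R5 ← R5 − 559/74·R4.
R5 ← R5 / (-4793/73).
R1 ← R1 − 7/73·R5.
R2 ← R2 + 155/73·R5.
R3 ← R3 − 816/73·R5.
R4 ← R4 − 731/73·R5.
Reading off the reduced rows gives u = 1, v = -6, w = -1, s = -4, t = -2.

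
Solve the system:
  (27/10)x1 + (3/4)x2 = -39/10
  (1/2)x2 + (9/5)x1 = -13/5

Row-reduce:
R1 ← R1 / (27/10).
R2 ← R2 − 9/5·R1.
Rank is 1 with 2 unknowns, leaving x2 free.

infinitely many solutions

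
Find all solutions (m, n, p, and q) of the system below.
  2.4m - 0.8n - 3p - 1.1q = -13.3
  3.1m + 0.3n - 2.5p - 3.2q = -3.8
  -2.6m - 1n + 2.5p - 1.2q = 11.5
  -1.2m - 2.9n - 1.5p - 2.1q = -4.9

m = -4, n = 5, p = 1, q = -3

Row-reduce the augmented matrix:
R1 ← R1 / (12/5).
R2 ← R2 − 31/10·R1.
R3 ← R3 + 13/5·R1.
R4 ← R4 + 6/5·R1.
R2 ← R2 / (4/3).
R1 ← R1 + 1/3·R2.
R3 ← R3 + 28/15·R2.
R4 ← R4 + 33/10·R2.
R3 ← R3 / (47/40).
R1 ← R1 + 29/32·R3.
R2 ← R2 − 33/32·R3.
R4 ← R4 − 129/320·R3.
R4 ← R4 / (-8089/1504).
R1 ← R1 + 3511/752·R4.
R2 ← R2 − 2219/752·R4.
R3 ← R3 + 1953/470·R4.
Reading off the reduced rows gives m = -4, n = 5, p = 1, q = -3.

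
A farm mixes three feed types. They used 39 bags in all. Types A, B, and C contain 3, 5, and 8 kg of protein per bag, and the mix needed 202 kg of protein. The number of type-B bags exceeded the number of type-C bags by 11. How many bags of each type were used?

Let a = type-A bags, b = type-B bags, c = type-C bags.
  a + b + c = 39
  3a + 5b + 8c = 202
  b - c = 11
Row-reduce the augmented matrix:
R2 ← R2 − 3·R1.
R2 ← R2 / (2).
R1 ← R1 − 1·R2.
R3 ← R3 − 1·R2.
R3 ← R3 / (-7/2).
R1 ← R1 + 3/2·R3.
R2 ← R2 − 5/2·R3.
Reading off the reduced rows gives a = 10, b = 20, c = 9.

type-A bags: 10, type-B bags: 20, type-C bags: 9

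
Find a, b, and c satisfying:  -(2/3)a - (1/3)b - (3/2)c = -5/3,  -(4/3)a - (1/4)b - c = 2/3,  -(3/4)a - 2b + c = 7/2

a = -2, b = 0, c = 2

Row-reduce the augmented matrix:
R1 ← R1 / (-2/3).
R2 ← R2 + 4/3·R1.
R3 ← R3 + 3/4·R1.
R2 ← R2 / (5/12).
R1 ← R1 − 1/2·R2.
R3 ← R3 + 13/8·R2.
R3 ← R3 / (839/80).
R1 ← R1 + 3/20·R3.
R2 ← R2 − 24/5·R3.
Reading off the reduced rows gives a = -2, b = 0, c = 2.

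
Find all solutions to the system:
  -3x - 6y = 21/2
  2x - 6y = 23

Row-reduce the augmented matrix:
R1 ← R1 / (-3).
R2 ← R2 − 2·R1.
R2 ← R2 / (-10).
R1 ← R1 − 2·R2.
Reading off the reduced rows gives x = 5/2, y = -3.

x = 5/2, y = -3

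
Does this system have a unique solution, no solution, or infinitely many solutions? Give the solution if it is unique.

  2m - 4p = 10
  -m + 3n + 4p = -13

Row-reduce:
R1 ← R1 / (2).
R2 ← R2 + 1·R1.
R2 ← R2 / (3).
Rank is 2 with 3 unknowns, leaving p free.

infinitely many solutions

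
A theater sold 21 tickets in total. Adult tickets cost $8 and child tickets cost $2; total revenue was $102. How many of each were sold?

Let a = adult tickets, c = child tickets.
  a + c = 21
  8a + 2c = 102
From equation 1: a = 21 − c.
Substitute into equation 2 and solve: c = 11.
Then a = 10.

adult tickets: 10, child tickets: 11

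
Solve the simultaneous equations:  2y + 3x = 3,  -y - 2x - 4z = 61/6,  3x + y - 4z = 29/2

Row-reduce the augmented matrix:
R1 ← R1 / (3).
R2 ← R2 + 2·R1.
R3 ← R3 − 3·R1.
R2 ← R2 / (1/3).
R1 ← R1 − 2/3·R2.
R3 ← R3 + 1·R2.
R3 ← R3 / (-16).
R1 ← R1 − 8·R3.
R2 ← R2 + 12·R3.
Reading off the reduced rows gives x = 2/3, y = 1/2, z = -3.

x = 2/3, y = 1/2, z = -3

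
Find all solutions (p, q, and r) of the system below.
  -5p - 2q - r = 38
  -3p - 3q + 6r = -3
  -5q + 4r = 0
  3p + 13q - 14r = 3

p = -5, q = -4, r = -5

Row-reduce the augmented matrix:
R1 ← R1 / (-5).
R2 ← R2 + 3·R1.
R4 ← R4 − 3·R1.
R2 ← R2 / (-9/5).
R1 ← R1 − 2/5·R2.
R3 ← R3 + 5·R2.
R4 ← R4 − 59/5·R2.
R3 ← R3 / (-43/3).
R1 ← R1 − 5/3·R3.
R2 ← R2 + 11/3·R3.
R4 ← R4 − 86/3·R3.
R4 reduces to 0 = 0, so the extra equation is consistent.
Reading off the reduced rows gives p = -5, q = -4, r = -5.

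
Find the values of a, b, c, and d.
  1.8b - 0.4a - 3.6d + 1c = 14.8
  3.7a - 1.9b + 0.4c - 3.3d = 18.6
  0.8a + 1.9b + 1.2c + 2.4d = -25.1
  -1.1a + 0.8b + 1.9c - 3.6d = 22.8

a = -3, b = -5, c = 1, d = -6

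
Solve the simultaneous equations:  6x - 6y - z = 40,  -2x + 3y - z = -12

Row-reduce:
R1 ← R1 / (6).
R2 ← R2 + 2·R1.
R1 ← R1 + 1·R2.
Rank is 2 with 3 unknowns, leaving z free.

infinitely many solutions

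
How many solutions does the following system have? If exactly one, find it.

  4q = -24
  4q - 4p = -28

p = 1, q = -6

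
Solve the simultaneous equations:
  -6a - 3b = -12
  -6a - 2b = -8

Row-reduce the augmented matrix:
R1 ← R1 / (-6).
R2 ← R2 + 6·R1.
R1 ← R1 − 1/2·R2.
Reading off the reduced rows gives a = 0, b = 4.

a = 0, b = 4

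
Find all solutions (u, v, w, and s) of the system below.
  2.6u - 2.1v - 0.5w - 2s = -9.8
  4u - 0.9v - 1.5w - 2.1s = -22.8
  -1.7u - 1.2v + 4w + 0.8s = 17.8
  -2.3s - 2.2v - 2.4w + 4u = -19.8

Row-reduce the augmented matrix:
R1 ← R1 / (13/5).
R2 ← R2 − 4·R1.
R3 ← R3 + 17/10·R1.
R4 ← R4 − 4·R1.
R2 ← R2 / (303/130).
R1 ← R1 + 21/26·R2.
R3 ← R3 + 669/260·R2.
R4 ← R4 − 67/65·R2.
R3 ← R3 / (579/202).
R1 ← R1 + 45/101·R3.
R2 ← R2 + 95/303·R3.
R4 ← R4 + 1981/1515·R3.
R4 ← R4 / (26284/43425).
R1 ← R1 + 66/193·R4.
R2 ← R2 − 1673/3474·R4.
R3 ← R3 − 1153/5790·R4.
Reading off the reduced rows gives u = -6, v = -3, w = 1, s = 0.

u = -6, v = -3, w = 1, s = 0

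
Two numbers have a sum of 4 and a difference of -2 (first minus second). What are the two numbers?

first number: 1, second number: 3

Let x = first number, y = second number.
  x + y = 4
  x - y = -2
Row-reduce the augmented matrix:
R2 ← R2 − 1·R1.
R2 ← R2 / (-2).
R1 ← R1 − 1·R2.
Reading off the reduced rows gives x = 1, y = 3.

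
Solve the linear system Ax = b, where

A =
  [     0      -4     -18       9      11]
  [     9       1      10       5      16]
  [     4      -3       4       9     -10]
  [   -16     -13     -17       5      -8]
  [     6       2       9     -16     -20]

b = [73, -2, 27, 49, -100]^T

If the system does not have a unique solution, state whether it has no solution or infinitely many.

x_1 = -1, x_2 = 2, x_3 = -2, x_4 = 5, x_5 = 0

Row-reduce the augmented matrix:
Swap R1 and R2.
R1 ← R1 / (9).
R3 ← R3 − 4·R1.
R4 ← R4 + 16·R1.
R5 ← R5 − 6·R1.
R2 ← R2 / (-4).
R1 ← R1 − 1/9·R2.
R3 ← R3 + 31/9·R2.
R4 ← R4 + 101/9·R2.
R5 ← R5 − 4/3·R2.
R3 ← R3 / (271/18).
R1 ← R1 − 11/18·R3.
R2 ← R2 − 9/2·R3.
R4 ← R4 − 923/18·R3.
R5 ← R5 + 11/3·R3.
R4 ← R4 / (-4363/542).
R1 ← R1 − 229/271·R4.
R2 ← R2 + 531/271·R4.
R3 ← R3 + 35/542·R4.
R5 ← R5 + 8981/542·R4.
R5 ← R5 / (-865638/4363).
R1 ← R1 − 50494/4363·R5.
R2 ← R2 + 62423/4363·R5.
R3 ← R3 + 10508/4363·R5.
R4 ← R4 + 43427/4363·R5.
Reading off the reduced rows gives x_1 = -1, x_2 = 2, x_3 = -2, x_4 = 5, x_5 = 0.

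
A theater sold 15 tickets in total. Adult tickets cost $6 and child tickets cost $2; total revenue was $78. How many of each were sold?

Let a = adult tickets, c = child tickets.
  a + c = 15
  2c + 6a = 78
Row-reduce the augmented matrix:
R2 ← R2 − 6·R1.
R2 ← R2 / (-4).
R1 ← R1 − 1·R2.
Reading off the reduced rows gives a = 12, c = 3.

adult tickets: 12, child tickets: 3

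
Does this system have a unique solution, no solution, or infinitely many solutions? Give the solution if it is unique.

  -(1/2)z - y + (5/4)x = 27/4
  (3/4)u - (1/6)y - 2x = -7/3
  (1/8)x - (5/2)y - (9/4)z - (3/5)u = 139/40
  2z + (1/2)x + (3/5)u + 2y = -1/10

infinitely many solutions

Row-reduce:
R1 ← R1 / (5/4).
R2 ← R2 + 2·R1.
R3 ← R3 − 1/8·R1.
R4 ← R4 − 1/2·R1.
R2 ← R2 / (-53/30).
R1 ← R1 + 4/5·R2.
R3 ← R3 + 12/5·R2.
R4 ← R4 − 12/5·R2.
R3 ← R3 / (-59/53).
R1 ← R1 + 2/53·R3.
R2 ← R2 − 24/53·R3.
R4 ← R4 − 59/53·R3.
Rank is 3 with 4 unknowns, leaving u free.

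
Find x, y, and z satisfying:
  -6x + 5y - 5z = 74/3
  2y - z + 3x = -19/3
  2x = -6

Row-reduce the augmented matrix:
R1 ← R1 / (-6).
R2 ← R2 − 3·R1.
R3 ← R3 − 2·R1.
R2 ← R2 / (9/2).
R1 ← R1 + 5/6·R2.
R3 ← R3 − 5/3·R2.
R3 ← R3 / (-10/27).
R1 ← R1 − 5/27·R3.
R2 ← R2 + 7/9·R3.
Reading off the reduced rows gives x = -3, y = 4/3, z = 0.

x = -3, y = 4/3, z = 0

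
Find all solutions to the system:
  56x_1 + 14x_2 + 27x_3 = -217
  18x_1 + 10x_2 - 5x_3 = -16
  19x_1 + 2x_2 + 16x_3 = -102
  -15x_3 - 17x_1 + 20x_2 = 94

no solution

Row-reduce:
R1 ← R1 / (56).
R2 ← R2 − 18·R1.
R3 ← R3 − 19·R1.
R4 ← R4 + 17·R1.
R2 ← R2 / (11/2).
R1 ← R1 − 1/4·R2.
R3 ← R3 + 11/4·R2.
R4 ← R4 − 97/4·R2.
Swap R3 and R4.
R3 ← R3 / (4120/77).
R1 ← R1 − 85/77·R3.
R2 ← R2 + 383/154·R3.
Row 4 reduces to 0 = -3/2, a contradiction. The system is inconsistent.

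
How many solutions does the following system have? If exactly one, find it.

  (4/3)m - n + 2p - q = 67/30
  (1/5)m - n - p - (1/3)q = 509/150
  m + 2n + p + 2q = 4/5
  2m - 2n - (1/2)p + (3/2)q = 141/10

m = 14/5, n = -5/2, p = -1, q = 2

Row-reduce the augmented matrix:
R1 ← R1 / (4/3).
R2 ← R2 − 1/5·R1.
R3 ← R3 − 1·R1.
R4 ← R4 − 2·R1.
R2 ← R2 / (-17/20).
R1 ← R1 + 3/4·R2.
R3 ← R3 − 11/4·R2.
R4 ← R4 + 1/2·R2.
R3 ← R3 / (-80/17).
R1 ← R1 − 45/17·R3.
R2 ← R2 − 26/17·R3.
R4 ← R4 + 93/34·R3.
R4 ← R4 / (89/48).
R1 ← R1 − 5/8·R4.
R2 ← R2 − 11/12·R4.
R3 ← R3 + 11/24·R4.
Reading off the reduced rows gives m = 14/5, n = -5/2, p = -1, q = 2.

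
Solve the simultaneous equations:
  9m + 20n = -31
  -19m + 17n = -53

Row-reduce the augmented matrix:
R1 ← R1 / (9).
R2 ← R2 + 19·R1.
R2 ← R2 / (533/9).
R1 ← R1 − 20/9·R2.
Reading off the reduced rows gives m = 1, n = -2.

m = 1, n = -2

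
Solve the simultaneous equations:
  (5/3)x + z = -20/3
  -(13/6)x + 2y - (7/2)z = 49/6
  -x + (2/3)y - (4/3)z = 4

no solution

Row-reduce:
R1 ← R1 / (5/3).
R2 ← R2 + 13/6·R1.
R3 ← R3 + 1·R1.
R2 ← R2 / (2).
R3 ← R3 − 2/3·R2.
Row 3 reduces to 0 = 1/6, a contradiction. The system is inconsistent.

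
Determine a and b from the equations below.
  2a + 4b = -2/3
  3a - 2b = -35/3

a = -3, b = 4/3

Row-reduce the augmented matrix:
R1 ← R1 / (2).
R2 ← R2 − 3·R1.
R2 ← R2 / (-8).
R1 ← R1 − 2·R2.
Reading off the reduced rows gives a = -3, b = 4/3.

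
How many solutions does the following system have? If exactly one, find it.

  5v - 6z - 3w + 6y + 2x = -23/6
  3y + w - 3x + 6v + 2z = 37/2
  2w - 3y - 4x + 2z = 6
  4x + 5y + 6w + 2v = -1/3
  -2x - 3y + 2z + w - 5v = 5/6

Row-reduce the augmented matrix:
R1 ← R1 / (2).
R2 ← R2 + 3·R1.
R3 ← R3 + 4·R1.
R4 ← R4 − 4·R1.
R5 ← R5 + 2·R1.
R2 ← R2 / (12).
R1 ← R1 − 3·R2.
R3 ← R3 − 9·R2.
R4 ← R4 + 7·R2.
R5 ← R5 − 3·R2.
R3 ← R3 / (-19/4).
R1 ← R1 + 5/4·R3.
R2 ← R2 + 7/12·R3.
R4 ← R4 − 95/12·R3.
R5 ← R5 + 9/4·R3.
R4 ← R4 / (23/3).
R1 ← R1 + 5/19·R4.
R2 ← R2 + 7/57·R4.
R3 ← R3 − 11/38·R4.
R5 ← R5 + 9/19·R4.
R5 ← R5 / (-1458/437).
R1 ← R1 + 373/437·R5.
R2 ← R2 − 496/437·R5.
R3 ← R3 − 17/437·R5.
R4 ← R4 + 1/23·R5.
Reading off the reduced rows gives x = -2, y = 2, z = 5/2, w = -1/2, v = 1/3.

x = -2, y = 2, z = 5/2, w = -1/2, v = 1/3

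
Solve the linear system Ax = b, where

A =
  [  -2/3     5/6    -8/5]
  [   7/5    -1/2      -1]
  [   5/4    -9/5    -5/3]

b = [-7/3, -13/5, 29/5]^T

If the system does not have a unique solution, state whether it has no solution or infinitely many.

Row-reduce the augmented matrix:
R1 ← R1 / (-2/3).
R2 ← R2 − 7/5·R1.
R3 ← R3 − 5/4·R1.
R2 ← R2 / (5/4).
R1 ← R1 + 5/4·R2.
R3 ← R3 + 19/80·R2.
R3 ← R3 / (-41213/7500).
R1 ← R1 + 49/25·R3.
R2 ← R2 + 436/125·R3.
Reading off the reduced rows gives x_1 = -4, x_2 = -6, x_3 = 0.

x_1 = -4, x_2 = -6, x_3 = 0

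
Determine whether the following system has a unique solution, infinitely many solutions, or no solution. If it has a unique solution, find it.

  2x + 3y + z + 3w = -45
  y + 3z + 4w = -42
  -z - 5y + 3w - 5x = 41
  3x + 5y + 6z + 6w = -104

x = -6, y = -4, z = -6, w = -5

Row-reduce the augmented matrix:
R1 ← R1 / (2).
R3 ← R3 + 5·R1.
R4 ← R4 − 3·R1.
R1 ← R1 − 3/2·R2.
R3 ← R3 − 5/2·R2.
R4 ← R4 − 1/2·R2.
R3 ← R3 / (-6).
R1 ← R1 + 4·R3.
R2 ← R2 − 3·R3.
R4 ← R4 − 3·R3.
R4 ← R4 / (-1/4).
R1 ← R1 + 29/6·R4.
R2 ← R2 − 17/4·R4.
R3 ← R3 + 1/12·R4.
Reading off the reduced rows gives x = -6, y = -4, z = -6, w = -5.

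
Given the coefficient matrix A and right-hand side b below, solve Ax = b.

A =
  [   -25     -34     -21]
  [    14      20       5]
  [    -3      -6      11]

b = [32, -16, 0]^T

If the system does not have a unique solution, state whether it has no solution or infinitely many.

infinitely many solutions

Row-reduce:
R1 ← R1 / (-25).
R2 ← R2 − 14·R1.
R3 ← R3 + 3·R1.
R2 ← R2 / (24/25).
R1 ← R1 − 34/25·R2.
R3 ← R3 + 48/25·R2.
Rank is 2 with 3 unknowns, leaving x_3 free.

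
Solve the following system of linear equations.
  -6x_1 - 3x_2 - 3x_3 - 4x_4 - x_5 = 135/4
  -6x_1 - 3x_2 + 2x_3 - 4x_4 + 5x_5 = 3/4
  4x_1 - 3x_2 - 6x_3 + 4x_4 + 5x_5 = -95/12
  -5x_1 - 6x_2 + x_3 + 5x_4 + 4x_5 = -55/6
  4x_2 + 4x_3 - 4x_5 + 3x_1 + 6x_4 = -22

x_1 = -5/3, x_2 = -5/4, x_3 = -3, x_4 = -2, x_5 = -3

Row-reduce the augmented matrix:
R1 ← R1 / (-6).
R2 ← R2 + 6·R1.
R3 ← R3 − 4·R1.
R4 ← R4 + 5·R1.
R5 ← R5 − 3·R1.
Swap R2 and R3.
R2 ← R2 / (-5).
R1 ← R1 − 1/2·R2.
R4 ← R4 + 7/2·R2.
R5 ← R5 − 5/2·R2.
R3 ← R3 / (5).
R1 ← R1 + 3/10·R3.
R2 ← R2 − 8/5·R3.
R4 ← R4 − 91/10·R3.
R5 ← R5 + 3/2·R3.
R4 ← R4 / (37/5).
R1 ← R1 − 4/5·R4.
R2 ← R2 + 4/15·R4.
R5 ← R5 − 14/3·R4.
R5 ← R5 / (2896/555).
R1 ← R1 − 72/37·R5.
R2 ← R2 + 1729/555·R5.
R3 ← R3 − 6/5·R5.
R4 ← R4 + 228/185·R5.
Reading off the reduced rows gives x_1 = -5/3, x_2 = -5/4, x_3 = -3, x_4 = -2, x_5 = -3.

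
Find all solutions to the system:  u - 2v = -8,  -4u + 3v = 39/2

u = -3, v = 5/2

Row-reduce the augmented matrix:
R2 ← R2 + 4·R1.
R2 ← R2 / (-5).
R1 ← R1 + 2·R2.
Reading off the reduced rows gives u = -3, v = 5/2.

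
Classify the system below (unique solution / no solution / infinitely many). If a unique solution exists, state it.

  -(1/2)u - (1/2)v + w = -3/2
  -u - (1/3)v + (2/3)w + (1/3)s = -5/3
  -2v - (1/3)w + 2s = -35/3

Row-reduce:
R1 ← R1 / (-1/2).
R2 ← R2 + 1·R1.
R2 ← R2 / (2/3).
R1 ← R1 − 1·R2.
R3 ← R3 + 2·R2.
R3 ← R3 / (-13/3).
R2 ← R2 + 2·R3.
Rank is 3 with 4 unknowns, leaving s free.

infinitely many solutions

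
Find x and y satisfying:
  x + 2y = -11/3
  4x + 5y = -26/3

x = 1/3, y = -2

Row-reduce the augmented matrix:
R2 ← R2 − 4·R1.
R2 ← R2 / (-3).
R1 ← R1 − 2·R2.
Reading off the reduced rows gives x = 1/3, y = -2.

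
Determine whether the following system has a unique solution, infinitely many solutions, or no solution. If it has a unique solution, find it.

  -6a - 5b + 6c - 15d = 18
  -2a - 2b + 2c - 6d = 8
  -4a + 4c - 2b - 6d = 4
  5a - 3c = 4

infinitely many solutions

Row-reduce:
R1 ← R1 / (-6).
R2 ← R2 + 2·R1.
R3 ← R3 + 4·R1.
R4 ← R4 − 5·R1.
R2 ← R2 / (-1/3).
R1 ← R1 − 5/6·R2.
R3 ← R3 − 4/3·R2.
R4 ← R4 + 25/6·R2.
Swap R3 and R4.
R3 ← R3 / (2).
R1 ← R1 + 1·R3.
Rank is 3 with 4 unknowns, leaving d free.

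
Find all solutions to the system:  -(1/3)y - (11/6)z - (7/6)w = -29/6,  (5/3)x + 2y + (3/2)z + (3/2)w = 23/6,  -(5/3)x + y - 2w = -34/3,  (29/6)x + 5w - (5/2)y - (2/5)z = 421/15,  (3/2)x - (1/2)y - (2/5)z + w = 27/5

x = -1, y = -1, z = -1, w = 6

Row-reduce the augmented matrix:
Swap R1 and R2.
R1 ← R1 / (5/3).
R3 ← R3 + 5/3·R1.
R4 ← R4 − 29/6·R1.
R5 ← R5 − 3/2·R1.
R2 ← R2 / (-1/3).
R1 ← R1 − 6/5·R2.
R3 ← R3 − 3·R2.
R4 ← R4 + 83/10·R2.
R5 ← R5 + 23/10·R2.
R3 ← R3 / (-15).
R1 ← R1 + 57/10·R3.
R2 ← R2 − 11/2·R3.
R4 ← R4 − 409/10·R3.
R5 ← R5 − 109/10·R3.
R4 ← R4 / (-22/75).
R1 ← R1 − 22/25·R4.
R2 ← R2 + 8/15·R4.
R3 ← R3 − 11/15·R4.
R5 ← R5 + 22/75·R4.
R5 reduces to 0 = 0, so the extra equation is consistent.
Reading off the reduced rows gives x = -1, y = -1, z = -1, w = 6.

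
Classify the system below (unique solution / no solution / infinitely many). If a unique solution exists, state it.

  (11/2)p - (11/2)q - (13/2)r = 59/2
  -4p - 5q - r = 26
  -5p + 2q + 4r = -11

Row-reduce:
R1 ← R1 / (11/2).
R2 ← R2 + 4·R1.
R3 ← R3 + 5·R1.
R2 ← R2 / (-9).
R1 ← R1 + 1·R2.
R3 ← R3 + 3·R2.
Rank is 2 with 3 unknowns, leaving r free.

infinitely many solutions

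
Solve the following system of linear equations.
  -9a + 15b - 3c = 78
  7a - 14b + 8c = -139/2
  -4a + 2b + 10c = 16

no solution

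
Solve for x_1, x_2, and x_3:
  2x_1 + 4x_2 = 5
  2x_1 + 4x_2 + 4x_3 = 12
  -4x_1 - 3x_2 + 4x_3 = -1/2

Row-reduce the augmented matrix:
R1 ← R1 / (2).
R2 ← R2 − 2·R1.
R3 ← R3 + 4·R1.
Swap R2 and R3.
R2 ← R2 / (5).
R1 ← R1 − 2·R2.
R3 ← R3 / (4).
R1 ← R1 + 8/5·R3.
R2 ← R2 − 4/5·R3.
Reading off the reduced rows gives x_1 = 3/2, x_2 = 1/2, x_3 = 7/4.

x_1 = 3/2, x_2 = 1/2, x_3 = 7/4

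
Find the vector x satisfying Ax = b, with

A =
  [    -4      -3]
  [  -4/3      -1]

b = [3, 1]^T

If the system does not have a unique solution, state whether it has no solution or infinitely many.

infinitely many solutions

Row-reduce:
R1 ← R1 / (-4).
R2 ← R2 + 4/3·R1.
Rank is 1 with 2 unknowns, leaving x_2 free.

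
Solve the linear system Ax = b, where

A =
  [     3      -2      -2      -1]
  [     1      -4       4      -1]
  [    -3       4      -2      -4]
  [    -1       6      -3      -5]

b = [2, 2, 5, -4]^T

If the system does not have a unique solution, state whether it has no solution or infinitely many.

x_1 = -3, x_2 = -3, x_3 = -2, x_4 = -1

Row-reduce the augmented matrix:
R1 ← R1 / (3).
R2 ← R2 − 1·R1.
R3 ← R3 + 3·R1.
R4 ← R4 + 1·R1.
R2 ← R2 / (-10/3).
R1 ← R1 + 2/3·R2.
R3 ← R3 − 2·R2.
R4 ← R4 − 16/3·R2.
R3 ← R3 / (-6/5).
R1 ← R1 + 8/5·R3.
R2 ← R2 + 7/5·R3.
R4 ← R4 − 19/5·R3.
R4 ← R4 / (-47/2).
R1 ← R1 − 7·R4.
R2 ← R2 − 13/2·R4.
R3 ← R3 − 9/2·R4.
Reading off the reduced rows gives x_1 = -3, x_2 = -3, x_3 = -2, x_4 = -1.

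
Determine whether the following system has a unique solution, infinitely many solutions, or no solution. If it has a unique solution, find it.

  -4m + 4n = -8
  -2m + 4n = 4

Row-reduce the augmented matrix:
R1 ← R1 / (-4).
R2 ← R2 + 2·R1.
R2 ← R2 / (2).
R1 ← R1 + 1·R2.
Reading off the reduced rows gives m = 6, n = 4.

m = 6, n = 4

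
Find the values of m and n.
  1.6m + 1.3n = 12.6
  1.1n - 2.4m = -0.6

m = 3, n = 6

Row-reduce the augmented matrix:
R1 ← R1 / (8/5).
R2 ← R2 + 12/5·R1.
R2 ← R2 / (61/20).
R1 ← R1 − 13/16·R2.
Reading off the reduced rows gives m = 3, n = 6.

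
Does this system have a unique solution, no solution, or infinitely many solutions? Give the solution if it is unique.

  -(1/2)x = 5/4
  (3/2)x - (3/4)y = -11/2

x = -5/2, y = 7/3

Row-reduce the augmented matrix:
R1 ← R1 / (-1/2).
R2 ← R2 − 3/2·R1.
R2 ← R2 / (-3/4).
Reading off the reduced rows gives x = -5/2, y = 7/3.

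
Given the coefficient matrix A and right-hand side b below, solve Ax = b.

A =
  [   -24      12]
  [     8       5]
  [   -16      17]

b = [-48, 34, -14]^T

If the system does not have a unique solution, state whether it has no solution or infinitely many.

Row-reduce the augmented matrix:
R1 ← R1 / (-24).
R2 ← R2 − 8·R1.
R3 ← R3 + 16·R1.
R2 ← R2 / (9).
R1 ← R1 + 1/2·R2.
R3 ← R3 − 9·R2.
R3 reduces to 0 = 0, so the extra equation is consistent.
Reading off the reduced rows gives x_1 = 3, x_2 = 2.

x_1 = 3, x_2 = 2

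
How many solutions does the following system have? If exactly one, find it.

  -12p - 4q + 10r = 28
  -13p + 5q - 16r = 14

Row-reduce:
R1 ← R1 / (-12).
R2 ← R2 + 13·R1.
R2 ← R2 / (28/3).
R1 ← R1 − 1/3·R2.
Rank is 2 with 3 unknowns, leaving r free.

infinitely many solutions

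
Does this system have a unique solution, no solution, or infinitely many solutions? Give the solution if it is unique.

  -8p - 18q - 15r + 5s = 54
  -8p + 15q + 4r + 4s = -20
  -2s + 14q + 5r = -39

infinitely many solutions

Row-reduce:
R1 ← R1 / (-8).
R2 ← R2 + 8·R1.
R2 ← R2 / (33).
R1 ← R1 − 9/4·R2.
R3 ← R3 − 14·R2.
R3 ← R3 / (-101/33).
R1 ← R1 − 51/88·R3.
R2 ← R2 − 19/33·R3.
Rank is 3 with 4 unknowns, leaving s free.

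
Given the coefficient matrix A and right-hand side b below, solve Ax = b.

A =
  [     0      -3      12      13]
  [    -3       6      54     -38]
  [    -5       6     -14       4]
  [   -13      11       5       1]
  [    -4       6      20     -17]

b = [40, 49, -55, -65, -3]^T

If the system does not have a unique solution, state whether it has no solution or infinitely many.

Row-reduce the augmented matrix:
Swap R1 and R2.
R1 ← R1 / (-3).
R3 ← R3 + 5·R1.
R4 ← R4 + 13·R1.
R5 ← R5 + 4·R1.
R2 ← R2 / (-3).
R1 ← R1 + 2·R2.
R3 ← R3 + 4·R2.
R4 ← R4 + 15·R2.
R5 ← R5 + 2·R2.
R3 ← R3 / (-120).
R1 ← R1 + 26·R3.
R2 ← R2 + 4·R3.
R4 ← R4 + 289·R3.
R5 ← R5 + 60·R3.
R4 ← R4 / (-79/4).
R1 ← R1 + 41/6·R4.
R2 ← R2 + 6·R4.
R3 ← R3 + 5/12·R4.
R5 reduces to 0 = 0, so the extra equation is consistent.
Reading off the reduced rows gives x_1 = 5, x_2 = -1, x_3 = 2, x_4 = 1.

x_1 = 5, x_2 = -1, x_3 = 2, x_4 = 1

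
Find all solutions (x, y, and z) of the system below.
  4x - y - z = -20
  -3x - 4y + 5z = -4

Row-reduce:
R1 ← R1 / (4).
R2 ← R2 + 3·R1.
R2 ← R2 / (-19/4).
R1 ← R1 + 1/4·R2.
Rank is 2 with 3 unknowns, leaving z free.

infinitely many solutions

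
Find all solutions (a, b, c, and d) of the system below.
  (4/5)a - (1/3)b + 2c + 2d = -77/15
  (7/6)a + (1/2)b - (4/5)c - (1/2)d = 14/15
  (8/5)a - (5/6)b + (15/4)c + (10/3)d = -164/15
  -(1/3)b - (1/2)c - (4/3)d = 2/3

no solution

Row-reduce:
R1 ← R1 / (4/5).
R2 ← R2 − 7/6·R1.
R3 ← R3 − 8/5·R1.
R2 ← R2 / (71/72).
R1 ← R1 + 5/12·R2.
R3 ← R3 + 1/6·R2.
R4 ← R4 + 1/3·R2.
R3 ← R3 / (-1247/1420).
R1 ← R1 − 66/71·R3.
R2 ← R2 + 1338/355·R3.
R4 ← R4 + 1247/710·R3.
Row 4 reduces to 0 = 2, a contradiction. The system is inconsistent.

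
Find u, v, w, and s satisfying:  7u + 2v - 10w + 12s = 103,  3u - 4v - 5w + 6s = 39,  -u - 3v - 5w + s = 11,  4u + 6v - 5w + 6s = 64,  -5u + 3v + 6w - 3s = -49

Row-reduce the augmented matrix:
R1 ← R1 / (7).
R2 ← R2 − 3·R1.
R3 ← R3 + 1·R1.
R4 ← R4 − 4·R1.
R5 ← R5 + 5·R1.
R2 ← R2 / (-34/7).
R1 ← R1 − 2/7·R2.
R3 ← R3 + 19/7·R2.
R4 ← R4 − 34/7·R2.
R5 ← R5 − 31/7·R2.
R3 ← R3 / (-205/34).
R1 ← R1 + 25/17·R3.
R2 ← R2 − 5/34·R3.
R5 ← R5 + 61/34·R3.
Swap R4 and R5.
R4 ← R4 / (1166/205).
R1 ← R1 − 50/41·R4.
R2 ← R2 + 5/41·R4.
R3 ← R3 + 76/205·R4.
R5 reduces to 0 = 0, so the extra equation is consistent.
Reading off the reduced rows gives u = 5, v = 2, w = -4, s = 2.

u = 5, v = 2, w = -4, s = 2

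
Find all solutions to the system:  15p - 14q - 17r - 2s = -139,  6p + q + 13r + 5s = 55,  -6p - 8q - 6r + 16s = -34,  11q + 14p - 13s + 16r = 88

Row-reduce the augmented matrix:
R1 ← R1 / (15).
R2 ← R2 − 6·R1.
R3 ← R3 + 6·R1.
R4 ← R4 − 14·R1.
R2 ← R2 / (33/5).
R1 ← R1 + 14/15·R2.
R3 ← R3 + 68/5·R2.
R4 ← R4 − 361/15·R2.
R3 ← R3 / (28).
R1 ← R1 − 5/3·R3.
R2 ← R2 − 3·R3.
R4 ← R4 + 121/3·R3.
R4 ← R4 / (676/99).
R1 ← R1 + 92/99·R4.
R2 ← R2 + 67/33·R4.
R3 ← R3 − 32/33·R4.
Reading off the reduced rows gives p = 0, q = 6, r = 3, s = 2.

p = 0, q = 6, r = 3, s = 2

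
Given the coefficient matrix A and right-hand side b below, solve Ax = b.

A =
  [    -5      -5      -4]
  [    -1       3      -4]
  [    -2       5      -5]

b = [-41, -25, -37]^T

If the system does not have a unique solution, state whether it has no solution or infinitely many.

x_1 = 6, x_2 = -1, x_3 = 4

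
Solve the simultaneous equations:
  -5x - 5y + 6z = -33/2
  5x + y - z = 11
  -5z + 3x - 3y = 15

x = 2, y = -1/2, z = -3/2

Row-reduce the augmented matrix:
R1 ← R1 / (-5).
R2 ← R2 − 5·R1.
R3 ← R3 − 3·R1.
R2 ← R2 / (-4).
R1 ← R1 − 1·R2.
R3 ← R3 + 6·R2.
R3 ← R3 / (-89/10).
R1 ← R1 − 1/20·R3.
R2 ← R2 + 5/4·R3.
Reading off the reduced rows gives x = 2, y = -1/2, z = -3/2.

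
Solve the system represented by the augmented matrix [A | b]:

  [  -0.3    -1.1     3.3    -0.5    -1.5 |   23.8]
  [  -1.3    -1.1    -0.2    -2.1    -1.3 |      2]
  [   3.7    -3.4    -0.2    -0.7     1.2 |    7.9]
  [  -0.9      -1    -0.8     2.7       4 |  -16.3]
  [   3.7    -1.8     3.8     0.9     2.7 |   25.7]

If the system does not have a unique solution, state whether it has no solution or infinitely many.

x_1 = 2, x_2 = -1, x_3 = 6, x_4 = -1, x_5 = -2

Row-reduce the augmented matrix:
R1 ← R1 / (-3/10).
R2 ← R2 + 13/10·R1.
R3 ← R3 − 37/10·R1.
R4 ← R4 + 9/10·R1.
R5 ← R5 − 37/10·R1.
R2 ← R2 / (11/3).
R1 ← R1 − 11/3·R2.
R3 ← R3 + 509/30·R2.
R4 ← R4 − 23/10·R2.
R5 ← R5 + 461/30·R2.
R3 ← R3 / (-5851/220).
R1 ← R1 − 7/2·R3.
R2 ← R2 + 87/22·R3.
R4 ← R4 + 353/220·R3.
R5 ← R5 + 3579/220·R3.
R4 ← R4 / (666114/146275).
R1 ← R1 − 21559/29255·R4.
R2 ← R2 − 5812/5851·R4.
R3 ← R3 − 7214/29255·R4.
R5 ← R5 + 28544/29255·R4.
R5 ← R5 / (3210117/1110190).
R1 ← R1 + 10191/111019·R5.
R2 ← R2 + 71149/111019·R5.
R3 ← R3 + 57264/111019·R5.
R4 ← R4 − 117757/111019·R5.
Reading off the reduced rows gives x_1 = 2, x_2 = -1, x_3 = 6, x_4 = -1, x_5 = -2.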